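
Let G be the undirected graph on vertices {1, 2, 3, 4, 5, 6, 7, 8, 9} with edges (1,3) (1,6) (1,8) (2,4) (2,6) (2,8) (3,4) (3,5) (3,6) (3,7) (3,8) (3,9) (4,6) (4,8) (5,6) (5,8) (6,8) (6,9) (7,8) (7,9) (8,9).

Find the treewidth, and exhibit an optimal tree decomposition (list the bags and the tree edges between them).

The largest bag has 4 vertices, giving width 3; this decomposition certifies tw(G) ≤ 3. Conversely, {2, 4, 6, 8} is a clique of size 4, and the vertices of any clique must share a bag in every tree decomposition; so some bag has ≥ 4 vertices and tw(G) ≥ 3. The upper and lower bounds meet at 3, so that is the treewidth.

Treewidth 3.
One optimal decomposition is:
Bags: B1 = {3, 5, 6, 8}  B2 = {3, 6, 8, 9}  B3 = {3, 7, 8, 9}  B4 = {3, 4, 6, 8}  B5 = {2, 4, 6, 8}  B6 = {1, 3, 6, 8}
Tree: B1–B2, B2–B3, B1–B4, B4–B5, B1–B6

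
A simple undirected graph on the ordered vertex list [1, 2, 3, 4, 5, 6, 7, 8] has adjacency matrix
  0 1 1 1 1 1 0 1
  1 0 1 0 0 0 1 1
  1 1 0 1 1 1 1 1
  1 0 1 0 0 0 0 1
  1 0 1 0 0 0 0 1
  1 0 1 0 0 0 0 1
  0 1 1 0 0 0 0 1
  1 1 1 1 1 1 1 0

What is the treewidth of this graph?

A width-3 tree decomposition is:
Bags: B1 = {1, 2, 3, 8}  B2 = {1, 3, 6, 8}  B3 = {2, 3, 7, 8}  B4 = {1, 3, 4, 8}  B5 = {1, 3, 5, 8}
Tree: B1–B2, B1–B3, B2–B4, B1–B5
The largest bag has 4 vertices, giving width 3; this decomposition certifies tw(G) ≤ 3. Conversely, {1, 2, 3, 8} is a clique of size 4, and the vertices of any clique must share a bag in every tree decomposition; so some bag has ≥ 4 vertices and tw(G) ≥ 3. Hence tw(G) = 3 exactly.

3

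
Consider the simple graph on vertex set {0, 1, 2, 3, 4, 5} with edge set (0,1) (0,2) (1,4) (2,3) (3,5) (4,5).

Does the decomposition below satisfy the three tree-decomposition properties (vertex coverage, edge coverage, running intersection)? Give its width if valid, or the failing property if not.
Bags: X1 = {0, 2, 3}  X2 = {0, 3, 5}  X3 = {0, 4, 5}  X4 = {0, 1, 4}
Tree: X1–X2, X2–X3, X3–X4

Yes; width 2.

Vertex coverage: the bags together contain {0, 1, 2, 3, 4, 5}, the full vertex set. Edge coverage: each edge of G has both endpoints in at least one bag. Running intersection: for every vertex, the bags containing it form a connected subtree. All three properties hold, so this is a valid tree decomposition of width max|bag| − 1 = 2, and hence tw(G) ≤ 2.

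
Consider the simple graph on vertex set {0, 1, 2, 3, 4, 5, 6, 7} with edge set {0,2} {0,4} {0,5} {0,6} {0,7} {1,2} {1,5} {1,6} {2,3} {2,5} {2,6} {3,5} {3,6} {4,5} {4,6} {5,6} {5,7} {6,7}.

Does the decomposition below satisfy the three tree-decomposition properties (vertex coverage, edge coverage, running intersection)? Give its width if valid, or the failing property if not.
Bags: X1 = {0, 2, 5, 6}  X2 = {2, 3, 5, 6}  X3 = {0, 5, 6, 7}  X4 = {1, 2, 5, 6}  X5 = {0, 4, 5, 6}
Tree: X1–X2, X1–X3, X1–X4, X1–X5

Yes; width 3.

Vertex coverage: the bags together contain {0, 1, 2, 3, 4, 5, 6, 7}, the full vertex set. Edge coverage: each edge of G has both endpoints in at least one bag. Running intersection: for every vertex, the bags containing it form a connected subtree. All three properties hold, so this is a valid tree decomposition of width max|bag| − 1 = 3, and hence tw(G) ≤ 3.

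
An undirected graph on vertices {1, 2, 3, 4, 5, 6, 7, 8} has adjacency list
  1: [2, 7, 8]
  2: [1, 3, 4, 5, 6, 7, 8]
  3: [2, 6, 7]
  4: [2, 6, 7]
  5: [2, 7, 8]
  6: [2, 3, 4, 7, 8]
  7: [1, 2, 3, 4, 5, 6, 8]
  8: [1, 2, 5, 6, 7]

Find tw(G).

A width-3 tree decomposition is:
Bags: B1 = {2, 5, 7, 8}  B2 = {2, 6, 7, 8}  B3 = {1, 2, 7, 8}  B4 = {2, 3, 6, 7}  B5 = {2, 4, 6, 7}
Tree: B1–B2, B2–B3, B2–B4, B2–B5
The largest bag has 4 vertices, giving width 3; this decomposition certifies tw(G) ≤ 3. On the other hand G contains the 4-clique {1, 2, 7, 8}. A clique must lie in a single bag of any decomposition, so no decomposition can have width below 3. Hence tw(G) = 3 exactly.

3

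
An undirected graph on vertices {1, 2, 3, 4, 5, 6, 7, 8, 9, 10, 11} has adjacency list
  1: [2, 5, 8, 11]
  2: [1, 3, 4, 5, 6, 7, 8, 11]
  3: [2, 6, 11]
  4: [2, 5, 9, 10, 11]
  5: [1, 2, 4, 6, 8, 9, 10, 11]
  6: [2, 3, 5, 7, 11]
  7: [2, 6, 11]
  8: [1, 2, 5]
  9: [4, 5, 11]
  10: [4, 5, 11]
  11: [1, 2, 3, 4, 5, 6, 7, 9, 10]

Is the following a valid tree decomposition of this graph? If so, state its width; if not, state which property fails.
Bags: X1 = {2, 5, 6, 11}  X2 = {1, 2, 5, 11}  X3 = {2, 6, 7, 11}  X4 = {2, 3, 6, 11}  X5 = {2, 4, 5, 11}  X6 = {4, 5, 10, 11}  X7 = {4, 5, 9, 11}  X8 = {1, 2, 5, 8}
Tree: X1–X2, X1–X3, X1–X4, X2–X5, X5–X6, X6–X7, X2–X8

Yes; width 3.

Checking the three conditions: (i) the bags cover all of {1, 2, 3, 4, 5, 6, 7, 8, 9, 10, 11}; (ii) for each edge, some bag contains both endpoints; (iii) the bags containing any fixed vertex form a subtree. All hold, so the decomposition is valid with width 4 − 1 = 3.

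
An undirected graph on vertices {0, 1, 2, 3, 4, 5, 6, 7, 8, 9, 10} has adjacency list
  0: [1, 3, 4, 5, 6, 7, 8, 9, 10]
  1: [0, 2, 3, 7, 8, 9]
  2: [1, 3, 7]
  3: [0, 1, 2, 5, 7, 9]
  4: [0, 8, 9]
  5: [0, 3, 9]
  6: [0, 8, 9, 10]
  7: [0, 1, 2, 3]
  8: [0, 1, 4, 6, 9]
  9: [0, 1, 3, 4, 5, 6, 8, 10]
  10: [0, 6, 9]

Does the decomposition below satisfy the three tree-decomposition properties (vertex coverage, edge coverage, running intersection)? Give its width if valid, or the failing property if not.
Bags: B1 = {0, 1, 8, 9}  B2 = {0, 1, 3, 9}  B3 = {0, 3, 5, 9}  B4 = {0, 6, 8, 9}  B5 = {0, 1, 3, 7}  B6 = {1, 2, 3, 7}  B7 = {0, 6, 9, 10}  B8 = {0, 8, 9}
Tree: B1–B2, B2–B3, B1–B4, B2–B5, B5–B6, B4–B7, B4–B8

A tree decomposition must satisfy three properties: every vertex lies in some bag; for every edge, both endpoints lie together in some bag; and for every vertex, the bags containing it form a connected subtree. Here vertex 4 appears in no bag, so the decomposition is invalid.

No — vertex 4 appears in no bag.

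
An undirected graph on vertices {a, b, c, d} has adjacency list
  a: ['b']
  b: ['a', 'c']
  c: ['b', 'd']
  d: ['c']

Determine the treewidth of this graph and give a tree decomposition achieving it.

Treewidth 1.
Bags: B1 = {c, d}  B2 = {b, c}  B3 = {a, b}
Tree: B1–B2, B2–B3

Each bag holds 2 vertices, so the decomposition has width 1, which upper-bounds the treewidth. G has an edge, so its treewidth is at least 1. Hence tw(G) = 1 exactly.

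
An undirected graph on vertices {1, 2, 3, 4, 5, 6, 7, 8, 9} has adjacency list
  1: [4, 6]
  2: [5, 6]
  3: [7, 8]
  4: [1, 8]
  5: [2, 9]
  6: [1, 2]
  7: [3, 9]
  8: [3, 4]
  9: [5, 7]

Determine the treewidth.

2

A width-2 tree decomposition is:
Bags: B1 = {1, 2, 6}  B2 = {1, 2, 5}  B3 = {1, 5, 9}  B4 = {1, 7, 9}  B5 = {1, 3, 7}  B6 = {1, 3, 8}  B7 = {1, 4, 8}
Tree: B1–B2, B2–B3, B3–B4, B4–B5, B5–B6, B6–B7
The largest bag has 3 vertices, giving width 2; this decomposition certifies tw(G) ≤ 2. For the lower bound, G contains the cycle 1–6–2–5–9–7–3–8–4–1, so G is not a forest; only forests have treewidth ≤ 1, hence tw(G) ≥ 2. Hence tw(G) = 2 exactly.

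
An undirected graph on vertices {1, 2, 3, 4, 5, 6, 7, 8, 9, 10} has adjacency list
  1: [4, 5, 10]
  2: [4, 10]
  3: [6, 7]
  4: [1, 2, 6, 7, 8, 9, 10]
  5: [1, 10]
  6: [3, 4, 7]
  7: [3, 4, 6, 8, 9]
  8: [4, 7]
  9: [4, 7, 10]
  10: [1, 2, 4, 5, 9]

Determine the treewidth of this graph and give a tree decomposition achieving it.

Every bag has size at most 3, so the width is 3 − 1 = 2 and tw(G) ≤ 2. Conversely, {3, 6, 7} is a clique of size 3, and the vertices of any clique must share a bag in every tree decomposition; so some bag has ≥ 3 vertices and tw(G) ≥ 2. Hence tw(G) = 2 exactly.

Treewidth 2.
One optimal decomposition is:
Bags: B1 = {4, 6, 7}  B2 = {4, 7, 9}  B3 = {4, 9, 10}  B4 = {3, 6, 7}  B5 = {1, 4, 10}  B6 = {1, 5, 10}  B7 = {2, 4, 10}  B8 = {4, 7, 8}
Tree: B1–B2, B2–B3, B1–B4, B3–B5, B5–B6, B5–B7, B2–B8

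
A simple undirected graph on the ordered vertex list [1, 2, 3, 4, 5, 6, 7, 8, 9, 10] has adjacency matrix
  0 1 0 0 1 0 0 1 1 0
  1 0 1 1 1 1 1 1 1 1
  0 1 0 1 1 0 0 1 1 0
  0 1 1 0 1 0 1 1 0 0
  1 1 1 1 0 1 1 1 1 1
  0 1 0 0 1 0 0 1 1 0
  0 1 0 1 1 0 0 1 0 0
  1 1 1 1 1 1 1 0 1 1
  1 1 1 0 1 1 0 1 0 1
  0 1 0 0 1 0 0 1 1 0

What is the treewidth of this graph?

A width-4 tree decomposition is:
Bags: B1 = {2, 5, 6, 8, 9}  B2 = {2, 5, 8, 9, 10}  B3 = {2, 3, 5, 8, 9}  B4 = {2, 3, 4, 5, 8}  B5 = {1, 2, 5, 8, 9}  B6 = {2, 4, 5, 7, 8}
Tree: B1–B2, B1–B3, B3–B4, B2–B5, B4–B6
Each bag holds 5 vertices, so the decomposition has width 4, which upper-bounds the treewidth. Conversely, {1, 2, 5, 8, 9} is a clique of size 5, and the vertices of any clique must share a bag in every tree decomposition; so some bag has ≥ 5 vertices and tw(G) ≥ 4. Hence tw(G) = 4 exactly.

4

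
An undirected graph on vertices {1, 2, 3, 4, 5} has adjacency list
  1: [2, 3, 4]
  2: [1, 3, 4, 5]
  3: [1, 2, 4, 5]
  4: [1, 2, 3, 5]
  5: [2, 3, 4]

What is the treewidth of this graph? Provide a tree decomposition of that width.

The largest bag has 4 vertices, giving width 3; this decomposition certifies tw(G) ≤ 3. On the other hand G contains the 4-clique {1, 2, 3, 4}. A clique must lie in a single bag of any decomposition, so no decomposition can have width below 3. The upper and lower bounds meet at 3, so that is the treewidth.

Treewidth 3.
One such decomposition:
Bags: B1 = {1, 2, 3, 4}  B2 = {2, 3, 4, 5}
Tree: B1–B2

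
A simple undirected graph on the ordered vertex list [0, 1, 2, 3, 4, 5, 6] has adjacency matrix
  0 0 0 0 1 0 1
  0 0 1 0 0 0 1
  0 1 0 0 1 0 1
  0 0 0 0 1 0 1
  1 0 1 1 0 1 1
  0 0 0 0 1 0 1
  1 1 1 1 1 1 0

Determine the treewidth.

2

A width-2 tree decomposition is:
Bags: B1 = {4, 5, 6}  B2 = {2, 4, 6}  B3 = {1, 2, 6}  B4 = {0, 4, 6}  B5 = {3, 4, 6}
Tree: B1–B2, B2–B3, B1–B4, B2–B5
Each bag holds 3 vertices, so the decomposition has width 2, which upper-bounds the treewidth. For the lower bound, the 3 vertices {1, 2, 6} are pairwise adjacent, and any tree decomposition puts a clique entirely inside one bag — forcing width ≥ 2. Hence tw(G) = 2 exactly.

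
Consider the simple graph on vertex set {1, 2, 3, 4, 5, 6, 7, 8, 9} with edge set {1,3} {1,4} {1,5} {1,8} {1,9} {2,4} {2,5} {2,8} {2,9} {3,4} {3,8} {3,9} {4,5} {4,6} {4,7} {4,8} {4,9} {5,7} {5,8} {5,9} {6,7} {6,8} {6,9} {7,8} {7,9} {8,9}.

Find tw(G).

4

A width-4 tree decomposition is:
Bags: B1 = {4, 5, 7, 8, 9}  B2 = {1, 4, 5, 8, 9}  B3 = {2, 4, 5, 8, 9}  B4 = {4, 6, 7, 8, 9}  B5 = {1, 3, 4, 8, 9}
Tree: B1–B2, B2–B3, B1–B4, B2–B5
Every bag has size at most 5, so the width is 5 − 1 = 4 and tw(G) ≤ 4. On the other hand G contains the 5-clique {1, 3, 4, 8, 9}. A clique must lie in a single bag of any decomposition, so no decomposition can have width below 4. Combining the bounds, tw(G) = 4.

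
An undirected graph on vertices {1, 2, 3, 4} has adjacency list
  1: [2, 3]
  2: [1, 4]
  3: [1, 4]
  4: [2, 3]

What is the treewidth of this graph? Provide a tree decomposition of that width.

Each bag holds 3 vertices, so the decomposition has width 2, which upper-bounds the treewidth. Since 4–3–1–2–4 is a cycle in G, G is not acyclic. Forests are exactly the graphs of treewidth ≤ 1, so tw(G) ≥ 2. The upper and lower bounds meet at 2, so that is the treewidth.

Treewidth 2.
Bags: B1 = {1, 3, 4}  B2 = {1, 2, 4}
Tree: B1–B2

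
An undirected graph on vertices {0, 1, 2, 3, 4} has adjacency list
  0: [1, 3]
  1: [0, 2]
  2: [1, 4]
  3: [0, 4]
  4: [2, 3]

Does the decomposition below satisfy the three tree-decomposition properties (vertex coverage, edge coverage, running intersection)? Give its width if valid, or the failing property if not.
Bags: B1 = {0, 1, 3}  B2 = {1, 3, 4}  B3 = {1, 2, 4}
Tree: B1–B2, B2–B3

Yes; width 2.

Checking the three conditions: (i) the bags cover all of {0, 1, 2, 3, 4}; (ii) for each edge, some bag contains both endpoints; (iii) the bags containing any fixed vertex form a subtree. All hold, so the decomposition is valid with width 3 − 1 = 2.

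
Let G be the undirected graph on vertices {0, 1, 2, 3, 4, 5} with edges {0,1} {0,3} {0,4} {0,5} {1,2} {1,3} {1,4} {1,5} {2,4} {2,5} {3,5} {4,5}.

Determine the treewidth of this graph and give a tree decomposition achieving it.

Each bag holds 4 vertices, so the decomposition has width 3, which upper-bounds the treewidth. Conversely, {0, 1, 3, 5} is a clique of size 4, and the vertices of any clique must share a bag in every tree decomposition; so some bag has ≥ 4 vertices and tw(G) ≥ 3. Therefore the treewidth is 3.

Treewidth 3.
Bags: B1 = {1, 2, 4, 5}  B2 = {0, 1, 4, 5}  B3 = {0, 1, 3, 5}
Tree: B1–B2, B2–B3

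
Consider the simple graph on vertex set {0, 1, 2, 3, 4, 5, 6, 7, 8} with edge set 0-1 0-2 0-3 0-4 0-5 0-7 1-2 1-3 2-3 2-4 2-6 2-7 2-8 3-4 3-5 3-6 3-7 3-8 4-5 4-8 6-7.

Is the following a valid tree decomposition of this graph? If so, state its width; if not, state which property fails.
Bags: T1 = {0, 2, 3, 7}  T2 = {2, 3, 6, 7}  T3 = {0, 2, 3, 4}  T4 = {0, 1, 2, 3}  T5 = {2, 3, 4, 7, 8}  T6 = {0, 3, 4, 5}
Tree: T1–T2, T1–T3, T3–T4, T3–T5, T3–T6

A tree decomposition must satisfy three properties: every vertex lies in some bag; for every edge, both endpoints lie together in some bag; and for every vertex, the bags containing it form a connected subtree. Here bags containing vertex 7 are not connected in the tree, so the decomposition is invalid.

No — bags containing vertex 7 are not connected in the tree.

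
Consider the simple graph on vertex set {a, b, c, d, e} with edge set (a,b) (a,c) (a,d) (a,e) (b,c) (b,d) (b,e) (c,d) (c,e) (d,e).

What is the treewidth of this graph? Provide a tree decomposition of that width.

With just one bag of size 5, the width is 5 − 1 = 4, so tw(G) ≤ 4. For the lower bound, the 5 vertices {a, b, c, d, e} are pairwise adjacent, and any tree decomposition puts a clique entirely inside one bag — forcing width ≥ 4. The upper and lower bounds meet at 4, so that is the treewidth.

Treewidth 4.
One optimal decomposition is:
Bags: B1 = {a, b, c, d, e}
Tree: (single bag)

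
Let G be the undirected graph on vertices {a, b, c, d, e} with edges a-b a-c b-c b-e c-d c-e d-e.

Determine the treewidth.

A width-2 tree decomposition is:
Bags: B1 = {c, d, e}  B2 = {b, c, e}  B3 = {a, b, c}
Tree: B1–B2, B2–B3
Each bag holds 3 vertices, so the decomposition has width 2, which upper-bounds the treewidth. For the lower bound, the 3 vertices {c, d, e} are pairwise adjacent, and any tree decomposition puts a clique entirely inside one bag — forcing width ≥ 2. Combining the bounds, tw(G) = 2.

2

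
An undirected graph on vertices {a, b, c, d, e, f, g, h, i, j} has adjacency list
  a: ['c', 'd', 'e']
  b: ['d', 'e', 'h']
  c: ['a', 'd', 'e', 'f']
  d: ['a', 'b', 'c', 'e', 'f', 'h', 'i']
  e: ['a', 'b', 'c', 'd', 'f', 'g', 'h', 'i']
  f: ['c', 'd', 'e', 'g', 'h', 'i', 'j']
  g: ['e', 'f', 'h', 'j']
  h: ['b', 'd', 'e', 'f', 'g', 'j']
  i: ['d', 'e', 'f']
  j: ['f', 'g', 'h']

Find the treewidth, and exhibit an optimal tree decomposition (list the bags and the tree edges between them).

The largest bag has 4 vertices, giving width 3; this decomposition certifies tw(G) ≤ 3. Conversely, {f, g, h, j} is a clique of size 4, and the vertices of any clique must share a bag in every tree decomposition; so some bag has ≥ 4 vertices and tw(G) ≥ 3. The upper and lower bounds meet at 3, so that is the treewidth.

Treewidth 3.
One optimal decomposition is:
Bags: B1 = {d, e, f, h}  B2 = {e, f, g, h}  B3 = {c, d, e, f}  B4 = {f, g, h, j}  B5 = {d, e, f, i}  B6 = {b, d, e, h}  B7 = {a, c, d, e}
Tree: B1–B2, B1–B3, B2–B4, B1–B5, B1–B6, B3–B7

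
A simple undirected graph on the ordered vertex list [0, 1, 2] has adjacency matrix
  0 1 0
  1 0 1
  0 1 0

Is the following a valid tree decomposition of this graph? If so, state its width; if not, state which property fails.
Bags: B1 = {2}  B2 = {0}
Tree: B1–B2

No — vertex 1 appears in no bag.

A tree decomposition must satisfy three properties: every vertex lies in some bag; for every edge, both endpoints lie together in some bag; and for every vertex, the bags containing it form a connected subtree. Here vertex 1 appears in no bag, so the decomposition is invalid.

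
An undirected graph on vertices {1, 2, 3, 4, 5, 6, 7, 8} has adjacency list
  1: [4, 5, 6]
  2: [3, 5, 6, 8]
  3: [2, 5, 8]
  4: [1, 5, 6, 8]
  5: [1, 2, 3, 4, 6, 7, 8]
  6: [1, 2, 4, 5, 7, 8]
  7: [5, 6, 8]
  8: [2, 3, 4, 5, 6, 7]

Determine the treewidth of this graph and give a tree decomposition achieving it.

Every bag has size at most 4, so the width is 4 − 1 = 3 and tw(G) ≤ 3. For the lower bound, the 4 vertices {2, 3, 5, 8} are pairwise adjacent, and any tree decomposition puts a clique entirely inside one bag — forcing width ≥ 3. Therefore the treewidth is 3.

Treewidth 3.
One optimal decomposition is:
Bags: B1 = {5, 6, 7, 8}  B2 = {4, 5, 6, 8}  B3 = {2, 5, 6, 8}  B4 = {1, 4, 5, 6}  B5 = {2, 3, 5, 8}
Tree: B1–B2, B2–B3, B2–B4, B3–B5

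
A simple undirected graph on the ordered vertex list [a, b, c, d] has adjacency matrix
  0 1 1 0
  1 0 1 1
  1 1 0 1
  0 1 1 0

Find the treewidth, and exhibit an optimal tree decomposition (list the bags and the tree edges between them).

Each bag holds 3 vertices, so the decomposition has width 2, which upper-bounds the treewidth. For the lower bound, the 3 vertices {b, c, d} are pairwise adjacent, and any tree decomposition puts a clique entirely inside one bag — forcing width ≥ 2. Hence tw(G) = 2 exactly.

Treewidth 2.
One optimal decomposition is:
Bags: B1 = {b, c, d}  B2 = {a, b, c}
Tree: B1–B2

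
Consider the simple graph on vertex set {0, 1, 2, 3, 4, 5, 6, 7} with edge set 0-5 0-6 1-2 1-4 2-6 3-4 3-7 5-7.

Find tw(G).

A width-2 tree decomposition is:
Bags: B1 = {0, 2, 6}  B2 = {0, 1, 2}  B3 = {0, 1, 4}  B4 = {0, 3, 4}  B5 = {0, 3, 7}  B6 = {0, 5, 7}
Tree: B1–B2, B2–B3, B3–B4, B4–B5, B5–B6
Each bag holds 3 vertices, so the decomposition has width 2, which upper-bounds the treewidth. For the lower bound, G contains the cycle 0–6–2–1–4–3–7–5–0, so G is not a forest; only forests have treewidth ≤ 1, hence tw(G) ≥ 2. Combining the bounds, tw(G) = 2.

2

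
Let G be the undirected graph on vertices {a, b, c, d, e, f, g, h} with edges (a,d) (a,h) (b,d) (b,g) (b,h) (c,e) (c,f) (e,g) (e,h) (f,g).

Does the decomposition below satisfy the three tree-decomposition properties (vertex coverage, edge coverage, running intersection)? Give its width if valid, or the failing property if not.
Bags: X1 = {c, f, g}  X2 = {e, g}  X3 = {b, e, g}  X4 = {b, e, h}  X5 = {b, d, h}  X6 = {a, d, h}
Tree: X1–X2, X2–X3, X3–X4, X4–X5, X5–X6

A tree decomposition must satisfy three properties: every vertex lies in some bag; for every edge, both endpoints lie together in some bag; and for every vertex, the bags containing it form a connected subtree. Here edge (c,e) lies in no bag, so the decomposition is invalid.

No — edge (c,e) lies in no bag.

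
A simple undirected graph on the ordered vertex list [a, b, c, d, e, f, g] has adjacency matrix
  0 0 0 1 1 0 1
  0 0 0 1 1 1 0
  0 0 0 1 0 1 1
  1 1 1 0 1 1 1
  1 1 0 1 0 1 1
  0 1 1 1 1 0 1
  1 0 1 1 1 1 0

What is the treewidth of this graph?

3

A width-3 tree decomposition is:
Bags: B1 = {d, e, f, g}  B2 = {c, d, f, g}  B3 = {a, d, e, g}  B4 = {b, d, e, f}
Tree: B1–B2, B1–B3, B1–B4
Every bag has size at most 4, so the width is 4 − 1 = 3 and tw(G) ≤ 3. For the lower bound, the 4 vertices {a, d, e, g} are pairwise adjacent, and any tree decomposition puts a clique entirely inside one bag — forcing width ≥ 3. Hence tw(G) = 3 exactly.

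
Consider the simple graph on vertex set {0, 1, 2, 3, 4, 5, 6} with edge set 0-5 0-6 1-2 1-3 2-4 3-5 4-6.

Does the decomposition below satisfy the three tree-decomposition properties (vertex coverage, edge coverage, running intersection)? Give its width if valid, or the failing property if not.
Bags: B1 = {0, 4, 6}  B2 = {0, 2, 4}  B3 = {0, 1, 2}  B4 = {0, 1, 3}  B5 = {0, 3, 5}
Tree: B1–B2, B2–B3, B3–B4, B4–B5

Yes; width 2.

Vertex coverage: the bags together contain {0, 1, 2, 3, 4, 5, 6}, the full vertex set. Edge coverage: each edge of G has both endpoints in at least one bag. Running intersection: for every vertex, the bags containing it form a connected subtree. All three properties hold, so this is a valid tree decomposition of width max|bag| − 1 = 2, and hence tw(G) ≤ 2.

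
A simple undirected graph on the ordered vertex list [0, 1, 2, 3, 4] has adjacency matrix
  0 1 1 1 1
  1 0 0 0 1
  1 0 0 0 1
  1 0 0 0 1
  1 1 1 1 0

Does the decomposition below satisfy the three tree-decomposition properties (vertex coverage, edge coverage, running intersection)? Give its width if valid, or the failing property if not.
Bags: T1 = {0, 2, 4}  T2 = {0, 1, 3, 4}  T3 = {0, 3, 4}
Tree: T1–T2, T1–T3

A tree decomposition must satisfy three properties: every vertex lies in some bag; for every edge, both endpoints lie together in some bag; and for every vertex, the bags containing it form a connected subtree. Here bags containing vertex 3 are not connected in the tree, so the decomposition is invalid.

No — bags containing vertex 3 are not connected in the tree.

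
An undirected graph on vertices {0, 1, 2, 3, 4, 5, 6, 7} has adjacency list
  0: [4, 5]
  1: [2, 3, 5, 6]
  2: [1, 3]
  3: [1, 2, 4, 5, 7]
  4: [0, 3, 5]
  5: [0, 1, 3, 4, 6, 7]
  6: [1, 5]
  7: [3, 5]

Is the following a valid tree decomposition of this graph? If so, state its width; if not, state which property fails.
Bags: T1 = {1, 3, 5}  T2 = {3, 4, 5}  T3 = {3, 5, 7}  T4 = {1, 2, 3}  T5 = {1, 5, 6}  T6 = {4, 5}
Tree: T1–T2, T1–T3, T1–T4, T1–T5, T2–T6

A tree decomposition must satisfy three properties: every vertex lies in some bag; for every edge, both endpoints lie together in some bag; and for every vertex, the bags containing it form a connected subtree. Here vertex 0 appears in no bag, so the decomposition is invalid.

No — vertex 0 appears in no bag.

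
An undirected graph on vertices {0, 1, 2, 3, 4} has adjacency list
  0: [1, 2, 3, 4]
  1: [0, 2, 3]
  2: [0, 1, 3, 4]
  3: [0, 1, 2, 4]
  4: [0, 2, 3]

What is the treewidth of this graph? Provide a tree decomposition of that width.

Treewidth 3.
Bags: B1 = {0, 1, 2, 3}  B2 = {0, 2, 3, 4}
Tree: B1–B2

Every bag has size at most 4, so the width is 4 − 1 = 3 and tw(G) ≤ 3. On the other hand G contains the 4-clique {0, 1, 2, 3}. A clique must lie in a single bag of any decomposition, so no decomposition can have width below 3. Therefore the treewidth is 3.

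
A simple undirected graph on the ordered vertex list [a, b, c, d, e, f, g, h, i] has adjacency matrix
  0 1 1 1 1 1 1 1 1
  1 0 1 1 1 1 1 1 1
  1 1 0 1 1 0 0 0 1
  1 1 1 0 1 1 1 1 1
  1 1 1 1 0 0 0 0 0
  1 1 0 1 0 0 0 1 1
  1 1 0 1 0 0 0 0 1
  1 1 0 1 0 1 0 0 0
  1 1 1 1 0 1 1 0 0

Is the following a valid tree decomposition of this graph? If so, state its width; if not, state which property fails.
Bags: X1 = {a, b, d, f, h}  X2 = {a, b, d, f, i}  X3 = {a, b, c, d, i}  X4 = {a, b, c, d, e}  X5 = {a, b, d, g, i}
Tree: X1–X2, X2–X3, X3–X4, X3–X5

Yes; width 4.

Every vertex of G appears in some bag (union = {a, b, c, d, e, f, g, h, i}); every edge is covered by a bag; and for each vertex v the set of bags containing v is connected in the bag tree. The decomposition is therefore valid. The largest bag has 5 vertices, so the width is 4.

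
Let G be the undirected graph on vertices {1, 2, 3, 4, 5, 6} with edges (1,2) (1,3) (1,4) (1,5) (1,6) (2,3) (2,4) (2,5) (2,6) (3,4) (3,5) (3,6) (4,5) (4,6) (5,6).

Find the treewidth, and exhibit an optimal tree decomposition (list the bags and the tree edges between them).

A single bag containing all 6 vertices is trivially a valid decomposition of width 5. For the lower bound, the 6 vertices {1, 2, 3, 4, 5, 6} are pairwise adjacent, and any tree decomposition puts a clique entirely inside one bag — forcing width ≥ 5. Therefore the treewidth is 5.

Treewidth 5.
One optimal decomposition is:
Bags: B1 = {1, 2, 3, 4, 5, 6}
Tree: (single bag)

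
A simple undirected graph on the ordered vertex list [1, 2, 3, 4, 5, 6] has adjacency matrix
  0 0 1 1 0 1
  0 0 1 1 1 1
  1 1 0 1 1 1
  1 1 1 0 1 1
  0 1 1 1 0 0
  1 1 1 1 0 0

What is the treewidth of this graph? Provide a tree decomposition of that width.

Every bag has size at most 4, so the width is 4 − 1 = 3 and tw(G) ≤ 3. Conversely, {1, 3, 4, 6} is a clique of size 4, and the vertices of any clique must share a bag in every tree decomposition; so some bag has ≥ 4 vertices and tw(G) ≥ 3. Combining the bounds, tw(G) = 3.

Treewidth 3.
One such decomposition:
Bags: B1 = {2, 3, 4, 6}  B2 = {2, 3, 4, 5}  B3 = {1, 3, 4, 6}
Tree: B1–B2, B1–B3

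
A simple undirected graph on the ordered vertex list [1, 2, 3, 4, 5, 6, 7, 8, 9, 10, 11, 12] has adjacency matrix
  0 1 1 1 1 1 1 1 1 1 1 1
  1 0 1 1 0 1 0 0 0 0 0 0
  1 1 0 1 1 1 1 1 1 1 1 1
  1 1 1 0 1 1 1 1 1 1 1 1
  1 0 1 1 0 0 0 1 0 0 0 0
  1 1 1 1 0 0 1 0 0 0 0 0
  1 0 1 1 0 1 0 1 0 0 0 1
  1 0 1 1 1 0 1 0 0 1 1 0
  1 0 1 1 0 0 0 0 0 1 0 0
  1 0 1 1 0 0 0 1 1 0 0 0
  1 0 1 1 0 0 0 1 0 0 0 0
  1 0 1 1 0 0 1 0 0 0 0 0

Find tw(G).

4

A width-4 tree decomposition is:
Bags: B1 = {1, 3, 4, 7, 12}  B2 = {1, 3, 4, 7, 8}  B3 = {1, 3, 4, 6, 7}  B4 = {1, 3, 4, 8, 11}  B5 = {1, 3, 4, 8, 10}  B6 = {1, 3, 4, 5, 8}  B7 = {1, 2, 3, 4, 6}  B8 = {1, 3, 4, 9, 10}
Tree: B1–B2, B2–B3, B2–B4, B4–B5, B4–B6, B3–B7, B5–B8
Each bag holds 5 vertices, so the decomposition has width 4, which upper-bounds the treewidth. Conversely, {1, 2, 3, 4, 6} is a clique of size 5, and the vertices of any clique must share a bag in every tree decomposition; so some bag has ≥ 5 vertices and tw(G) ≥ 4. Combining the bounds, tw(G) = 4.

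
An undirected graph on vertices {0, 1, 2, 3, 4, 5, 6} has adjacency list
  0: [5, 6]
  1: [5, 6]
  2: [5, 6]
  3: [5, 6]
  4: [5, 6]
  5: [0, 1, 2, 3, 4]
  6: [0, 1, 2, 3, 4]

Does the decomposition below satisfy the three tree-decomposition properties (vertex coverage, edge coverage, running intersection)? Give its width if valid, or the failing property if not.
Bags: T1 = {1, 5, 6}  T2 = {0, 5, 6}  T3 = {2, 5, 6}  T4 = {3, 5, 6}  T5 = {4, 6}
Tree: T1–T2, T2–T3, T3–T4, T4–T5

A tree decomposition must satisfy three properties: every vertex lies in some bag; for every edge, both endpoints lie together in some bag; and for every vertex, the bags containing it form a connected subtree. Here edge (5,4) lies in no bag, so the decomposition is invalid.

No — edge (5,4) lies in no bag.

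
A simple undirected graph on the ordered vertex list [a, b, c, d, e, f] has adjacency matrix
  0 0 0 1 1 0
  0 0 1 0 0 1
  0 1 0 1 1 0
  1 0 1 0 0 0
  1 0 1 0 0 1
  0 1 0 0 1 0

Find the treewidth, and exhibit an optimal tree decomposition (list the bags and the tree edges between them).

Every bag has size at most 3, so the width is 3 − 1 = 2 and tw(G) ≤ 2. Since b–f–e–c–b is a cycle in G, G is not acyclic. Forests are exactly the graphs of treewidth ≤ 1, so tw(G) ≥ 2. Therefore the treewidth is 2.

Treewidth 2.
Bags: B1 = {b, c, f}  B2 = {c, e, f}  B3 = {c, d, e}  B4 = {a, d, e}
Tree: B1–B2, B2–B3, B3–B4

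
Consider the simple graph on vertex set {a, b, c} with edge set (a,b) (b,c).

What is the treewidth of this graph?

1

A width-1 tree decomposition is:
Bags: B1 = {a, b}  B2 = {b, c}
Tree: B1–B2
The largest bag has 2 vertices, giving width 1; this decomposition certifies tw(G) ≤ 1. Any graph with an edge has treewidth ≥ 1, and G has the edge a–b. Therefore the treewidth is 1.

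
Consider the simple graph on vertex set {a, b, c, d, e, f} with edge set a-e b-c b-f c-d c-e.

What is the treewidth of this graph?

1

A width-1 tree decomposition is:
Bags: B1 = {c, d}  B2 = {b, c}  B3 = {c, e}  B4 = {b, f}  B5 = {a, e}
Tree: B1–B2, B2–B3, B2–B4, B3–B5
Each bag holds 2 vertices, so the decomposition has width 1, which upper-bounds the treewidth. G has an edge, so its treewidth is at least 1. Therefore the treewidth is 1.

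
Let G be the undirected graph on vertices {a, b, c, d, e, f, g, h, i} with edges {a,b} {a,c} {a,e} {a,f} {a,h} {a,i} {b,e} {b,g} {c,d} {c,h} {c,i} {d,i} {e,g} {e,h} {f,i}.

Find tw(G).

2

A width-2 tree decomposition is:
Bags: B1 = {a, e, h}  B2 = {a, c, h}  B3 = {a, b, e}  B4 = {a, c, i}  B5 = {b, e, g}  B6 = {c, d, i}  B7 = {a, f, i}
Tree: B1–B2, B1–B3, B2–B4, B3–B5, B4–B6, B4–B7
The largest bag has 3 vertices, giving width 2; this decomposition certifies tw(G) ≤ 2. On the other hand G contains the 3-clique {c, d, i}. A clique must lie in a single bag of any decomposition, so no decomposition can have width below 2. The upper and lower bounds meet at 2, so that is the treewidth.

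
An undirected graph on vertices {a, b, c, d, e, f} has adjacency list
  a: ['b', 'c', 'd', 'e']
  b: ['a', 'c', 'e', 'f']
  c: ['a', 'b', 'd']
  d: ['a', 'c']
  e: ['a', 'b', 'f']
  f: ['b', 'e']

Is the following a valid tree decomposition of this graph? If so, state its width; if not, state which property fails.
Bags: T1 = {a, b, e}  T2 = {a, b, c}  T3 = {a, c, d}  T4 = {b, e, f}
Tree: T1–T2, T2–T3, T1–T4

Checking the three conditions: (i) the bags cover all of {a, b, c, d, e, f}; (ii) for each edge, some bag contains both endpoints; (iii) the bags containing any fixed vertex form a subtree. All hold, so the decomposition is valid with width 3 − 1 = 2.

Yes; width 2.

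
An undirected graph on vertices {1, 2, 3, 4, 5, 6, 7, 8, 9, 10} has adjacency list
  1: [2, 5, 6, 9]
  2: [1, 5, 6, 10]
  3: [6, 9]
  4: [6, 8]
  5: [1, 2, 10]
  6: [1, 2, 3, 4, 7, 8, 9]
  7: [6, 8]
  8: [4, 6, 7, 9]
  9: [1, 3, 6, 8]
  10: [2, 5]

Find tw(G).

A width-2 tree decomposition is:
Bags: B1 = {4, 6, 8}  B2 = {6, 8, 9}  B3 = {1, 6, 9}  B4 = {1, 2, 6}  B5 = {1, 2, 5}  B6 = {6, 7, 8}  B7 = {3, 6, 9}  B8 = {2, 5, 10}
Tree: B1–B2, B2–B3, B3–B4, B4–B5, B2–B6, B3–B7, B5–B8
The largest bag has 3 vertices, giving width 2; this decomposition certifies tw(G) ≤ 2. Conversely, {2, 5, 10} is a clique of size 3, and the vertices of any clique must share a bag in every tree decomposition; so some bag has ≥ 3 vertices and tw(G) ≥ 2. Therefore the treewidth is 2.

2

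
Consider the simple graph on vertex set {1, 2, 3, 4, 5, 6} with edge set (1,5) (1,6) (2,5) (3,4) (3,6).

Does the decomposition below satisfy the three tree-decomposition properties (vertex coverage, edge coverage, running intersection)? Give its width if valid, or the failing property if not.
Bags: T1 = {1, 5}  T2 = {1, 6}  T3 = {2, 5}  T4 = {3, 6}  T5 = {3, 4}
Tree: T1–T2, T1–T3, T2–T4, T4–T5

Yes; width 1.

Vertex coverage: the bags together contain {1, 2, 3, 4, 5, 6}, the full vertex set. Edge coverage: each edge of G has both endpoints in at least one bag. Running intersection: for every vertex, the bags containing it form a connected subtree. All three properties hold, so this is a valid tree decomposition of width max|bag| − 1 = 1, and hence tw(G) ≤ 1.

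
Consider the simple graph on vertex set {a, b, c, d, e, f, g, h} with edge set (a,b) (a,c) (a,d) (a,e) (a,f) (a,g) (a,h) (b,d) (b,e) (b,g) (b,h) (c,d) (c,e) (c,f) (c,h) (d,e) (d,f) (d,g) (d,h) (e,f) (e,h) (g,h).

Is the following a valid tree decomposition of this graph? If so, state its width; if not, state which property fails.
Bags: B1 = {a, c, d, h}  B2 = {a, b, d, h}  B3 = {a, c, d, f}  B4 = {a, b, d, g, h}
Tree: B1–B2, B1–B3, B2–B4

A tree decomposition must satisfy three properties: every vertex lies in some bag; for every edge, both endpoints lie together in some bag; and for every vertex, the bags containing it form a connected subtree. Here vertex e appears in no bag, so the decomposition is invalid.

No — vertex e appears in no bag.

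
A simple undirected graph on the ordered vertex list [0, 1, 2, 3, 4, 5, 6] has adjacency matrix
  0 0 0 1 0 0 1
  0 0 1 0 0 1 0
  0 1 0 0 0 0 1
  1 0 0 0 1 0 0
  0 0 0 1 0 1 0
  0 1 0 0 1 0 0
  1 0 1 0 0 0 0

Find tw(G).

2

A width-2 tree decomposition is:
Bags: B1 = {1, 4, 5}  B2 = {1, 3, 4}  B3 = {0, 1, 3}  B4 = {0, 1, 6}  B5 = {1, 2, 6}
Tree: B1–B2, B2–B3, B3–B4, B4–B5
The largest bag has 3 vertices, giving width 2; this decomposition certifies tw(G) ≤ 2. For the lower bound, G contains the cycle 1–5–4–3–0–6–2–1, so G is not a forest; only forests have treewidth ≤ 1, hence tw(G) ≥ 2. Hence tw(G) = 2 exactly.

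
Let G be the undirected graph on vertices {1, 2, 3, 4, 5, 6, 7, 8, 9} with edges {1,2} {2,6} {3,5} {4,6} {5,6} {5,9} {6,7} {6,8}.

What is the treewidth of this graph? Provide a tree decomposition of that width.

Treewidth 1.
One optimal decomposition is:
Bags: B1 = {3, 5}  B2 = {5, 6}  B3 = {6, 8}  B4 = {2, 6}  B5 = {5, 9}  B6 = {4, 6}  B7 = {1, 2}  B8 = {6, 7}
Tree: B1–B2, B2–B3, B2–B4, B2–B5, B3–B6, B4–B7, B2–B8

The largest bag has 2 vertices, giving width 1; this decomposition certifies tw(G) ≤ 1. G has an edge, so its treewidth is at least 1. The upper and lower bounds meet at 1, so that is the treewidth.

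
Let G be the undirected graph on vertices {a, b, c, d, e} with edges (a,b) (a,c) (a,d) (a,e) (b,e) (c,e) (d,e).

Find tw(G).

2

A width-2 tree decomposition is:
Bags: B1 = {a, b, e}  B2 = {a, c, e}  B3 = {a, d, e}
Tree: B1–B2, B2–B3
Every bag has size at most 3, so the width is 3 − 1 = 2 and tw(G) ≤ 2. Conversely, {a, d, e} is a clique of size 3, and the vertices of any clique must share a bag in every tree decomposition; so some bag has ≥ 3 vertices and tw(G) ≥ 2. Hence tw(G) = 2 exactly.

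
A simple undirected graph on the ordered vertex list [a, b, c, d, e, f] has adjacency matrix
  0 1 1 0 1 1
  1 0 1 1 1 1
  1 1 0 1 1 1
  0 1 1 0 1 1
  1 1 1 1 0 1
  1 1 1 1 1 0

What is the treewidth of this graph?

A width-4 tree decomposition is:
Bags: B1 = {a, b, c, e, f}  B2 = {b, c, d, e, f}
Tree: B1–B2
Each bag holds 5 vertices, so the decomposition has width 4, which upper-bounds the treewidth. Conversely, {b, c, d, e, f} is a clique of size 5, and the vertices of any clique must share a bag in every tree decomposition; so some bag has ≥ 5 vertices and tw(G) ≥ 4. The upper and lower bounds meet at 4, so that is the treewidth.

4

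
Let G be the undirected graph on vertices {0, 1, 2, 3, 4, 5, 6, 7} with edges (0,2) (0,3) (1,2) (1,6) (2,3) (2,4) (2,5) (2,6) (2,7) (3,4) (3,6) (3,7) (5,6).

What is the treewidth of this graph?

A width-2 tree decomposition is:
Bags: B1 = {1, 2, 6}  B2 = {2, 3, 6}  B3 = {2, 3, 7}  B4 = {2, 5, 6}  B5 = {2, 3, 4}  B6 = {0, 2, 3}
Tree: B1–B2, B2–B3, B2–B4, B2–B5, B5–B6
Every bag has size at most 3, so the width is 3 − 1 = 2 and tw(G) ≤ 2. For the lower bound, the 3 vertices {1, 2, 6} are pairwise adjacent, and any tree decomposition puts a clique entirely inside one bag — forcing width ≥ 2. Combining the bounds, tw(G) = 2.

2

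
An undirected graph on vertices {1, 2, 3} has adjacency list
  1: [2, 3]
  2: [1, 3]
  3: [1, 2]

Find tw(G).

A width-2 tree decomposition is:
Bags: B1 = {1, 2, 3}
Tree: (single bag)
With just one bag of size 3, the width is 3 − 1 = 2, so tw(G) ≤ 2. Conversely, {1, 2, 3} is a clique of size 3, and the vertices of any clique must share a bag in every tree decomposition; so some bag has ≥ 3 vertices and tw(G) ≥ 2. Therefore the treewidth is 2.

2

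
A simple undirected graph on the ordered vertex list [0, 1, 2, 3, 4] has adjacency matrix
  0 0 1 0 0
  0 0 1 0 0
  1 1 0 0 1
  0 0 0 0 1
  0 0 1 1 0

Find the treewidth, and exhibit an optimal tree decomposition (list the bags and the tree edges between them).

The largest bag has 2 vertices, giving width 1; this decomposition certifies tw(G) ≤ 1. Since G has at least one edge (e.g. 4–3), it is not an edgeless graph, so tw(G) ≥ 1. The upper and lower bounds meet at 1, so that is the treewidth.

Treewidth 1.
Bags: B1 = {3, 4}  B2 = {2, 4}  B3 = {1, 2}  B4 = {0, 2}
Tree: B1–B2, B2–B3, B2–B4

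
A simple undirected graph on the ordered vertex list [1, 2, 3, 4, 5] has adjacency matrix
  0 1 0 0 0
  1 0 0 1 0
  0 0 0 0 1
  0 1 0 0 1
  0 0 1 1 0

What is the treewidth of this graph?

1

A width-1 tree decomposition is:
Bags: B1 = {1, 2}  B2 = {2, 4}  B3 = {4, 5}  B4 = {3, 5}
Tree: B1–B2, B2–B3, B3–B4
Each bag holds 2 vertices, so the decomposition has width 1, which upper-bounds the treewidth. Any graph with an edge has treewidth ≥ 1, and G has the edge 1–2. Combining the bounds, tw(G) = 1.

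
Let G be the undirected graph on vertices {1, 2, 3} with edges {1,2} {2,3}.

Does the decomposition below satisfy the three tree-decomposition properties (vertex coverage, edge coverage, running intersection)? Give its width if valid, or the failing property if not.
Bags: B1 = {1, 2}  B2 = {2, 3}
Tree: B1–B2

Vertex coverage: the bags together contain {1, 2, 3}, the full vertex set. Edge coverage: each edge of G has both endpoints in at least one bag. Running intersection: for every vertex, the bags containing it form a connected subtree. All three properties hold, so this is a valid tree decomposition of width max|bag| − 1 = 1, and hence tw(G) ≤ 1.

Yes; width 1.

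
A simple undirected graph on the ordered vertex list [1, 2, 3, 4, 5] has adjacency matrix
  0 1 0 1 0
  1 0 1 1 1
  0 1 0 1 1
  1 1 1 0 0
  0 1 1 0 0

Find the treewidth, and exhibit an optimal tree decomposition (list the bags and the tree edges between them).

Treewidth 2.
One optimal decomposition is:
Bags: B1 = {2, 3, 4}  B2 = {2, 3, 5}  B3 = {1, 2, 4}
Tree: B1–B2, B1–B3

Every bag has size at most 3, so the width is 3 − 1 = 2 and tw(G) ≤ 2. For the lower bound, the 3 vertices {1, 2, 4} are pairwise adjacent, and any tree decomposition puts a clique entirely inside one bag — forcing width ≥ 2. Hence tw(G) = 2 exactly.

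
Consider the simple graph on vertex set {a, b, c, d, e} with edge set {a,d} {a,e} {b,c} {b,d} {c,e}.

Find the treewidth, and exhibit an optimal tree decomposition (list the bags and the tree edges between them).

Treewidth 2.
One optimal decomposition is:
Bags: B1 = {b, c, e}  B2 = {a, b, e}  B3 = {a, b, d}
Tree: B1–B2, B2–B3

Each bag holds 3 vertices, so the decomposition has width 2, which upper-bounds the treewidth. For the lower bound, G contains the cycle b–c–e–a–d–b, so G is not a forest; only forests have treewidth ≤ 1, hence tw(G) ≥ 2. Hence tw(G) = 2 exactly.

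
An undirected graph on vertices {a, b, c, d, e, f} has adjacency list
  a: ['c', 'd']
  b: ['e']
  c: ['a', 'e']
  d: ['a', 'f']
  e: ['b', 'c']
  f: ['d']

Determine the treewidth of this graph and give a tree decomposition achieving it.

The largest bag has 2 vertices, giving width 1; this decomposition certifies tw(G) ≤ 1. Since G has at least one edge (e.g. f–d), it is not an edgeless graph, so tw(G) ≥ 1. Combining the bounds, tw(G) = 1.

Treewidth 1.
Bags: B1 = {d, f}  B2 = {a, d}  B3 = {a, c}  B4 = {c, e}  B5 = {b, e}
Tree: B1–B2, B2–B3, B3–B4, B4–B5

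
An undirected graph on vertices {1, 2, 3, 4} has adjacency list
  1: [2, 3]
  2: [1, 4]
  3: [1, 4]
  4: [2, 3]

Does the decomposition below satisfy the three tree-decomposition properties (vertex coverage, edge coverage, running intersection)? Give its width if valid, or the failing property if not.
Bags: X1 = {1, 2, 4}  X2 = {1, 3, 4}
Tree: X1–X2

Yes; width 2.

Every vertex of G appears in some bag (union = {1, 2, 3, 4}); every edge is covered by a bag; and for each vertex v the set of bags containing v is connected in the bag tree. The decomposition is therefore valid. The largest bag has 3 vertices, so the width is 2.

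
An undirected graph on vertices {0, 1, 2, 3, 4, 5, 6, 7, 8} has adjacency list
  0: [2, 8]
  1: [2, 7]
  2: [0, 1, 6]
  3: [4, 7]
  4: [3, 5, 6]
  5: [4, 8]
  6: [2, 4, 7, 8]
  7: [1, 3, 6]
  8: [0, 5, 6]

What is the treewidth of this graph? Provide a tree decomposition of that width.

Each bag holds 4 vertices, so the decomposition has width 3, which upper-bounds the treewidth. For the lower bound: the 4 vertex sets {0,1,2}, {8}, {6}, {3,4,5,7} are disjoint, each induces a connected subgraph, and every pair is joined by at least one edge of G. Contracting each set to a single vertex therefore yields K_{4} as a minor, and since treewidth is minor-monotone, tw(G) ≥ tw(K_{4}) = 3. Combining the bounds, tw(G) = 3.

Treewidth 3.
One such decomposition:
Bags: B1 = {0, 1, 2, 8}  B2 = {1, 2, 6, 8}  B3 = {1, 6, 7, 8}  B4 = {5, 6, 7, 8}  B5 = {4, 5, 6, 7}  B6 = {3, 4, 5, 7}
Tree: B1–B2, B2–B3, B3–B4, B4–B5, B5–B6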